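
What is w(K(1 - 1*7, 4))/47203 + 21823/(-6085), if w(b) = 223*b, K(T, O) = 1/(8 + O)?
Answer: -12359975873/3446763060 ≈ -3.5860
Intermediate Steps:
w(K(1 - 1*7, 4))/47203 + 21823/(-6085) = (223/(8 + 4))/47203 + 21823/(-6085) = (223/12)*(1/47203) + 21823*(-1/6085) = (223*(1/12))*(1/47203) - 21823/6085 = (223/12)*(1/47203) - 21823/6085 = 223/566436 - 21823/6085 = -12359975873/3446763060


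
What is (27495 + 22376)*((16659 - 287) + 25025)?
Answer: 2064509787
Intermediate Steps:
(27495 + 22376)*((16659 - 287) + 25025) = 49871*(16372 + 25025) = 49871*41397 = 2064509787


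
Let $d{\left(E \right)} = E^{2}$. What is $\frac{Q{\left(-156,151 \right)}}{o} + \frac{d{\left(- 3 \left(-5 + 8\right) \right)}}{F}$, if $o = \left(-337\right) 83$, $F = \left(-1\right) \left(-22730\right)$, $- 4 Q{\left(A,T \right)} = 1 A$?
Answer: $\frac{1379181}{635780830} \approx 0.0021693$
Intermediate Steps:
$Q{\left(A,T \right)} = - \frac{A}{4}$ ($Q{\left(A,T \right)} = - \frac{1 A}{4} = - \frac{A}{4}$)
$F = 22730$
$o = -27971$
$\frac{Q{\left(-156,151 \right)}}{o} + \frac{d{\left(- 3 \left(-5 + 8\right) \right)}}{F} = \frac{\left(- \frac{1}{4}\right) \left(-156\right)}{-27971} + \frac{\left(- 3 \left(-5 + 8\right)\right)^{2}}{22730} = 39 \left(- \frac{1}{27971}\right) + \left(\left(-3\right) 3\right)^{2} \cdot \frac{1}{22730} = - \frac{39}{27971} + \left(-9\right)^{2} \cdot \frac{1}{22730} = - \frac{39}{27971} + 81 \cdot \frac{1}{22730} = - \frac{39}{27971} + \frac{81}{22730} = \frac{1379181}{635780830}$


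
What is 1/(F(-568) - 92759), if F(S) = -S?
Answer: -1/92191 ≈ -1.0847e-5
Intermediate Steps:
1/(F(-568) - 92759) = 1/(-1*(-568) - 92759) = 1/(568 - 92759) = 1/(-92191) = -1/92191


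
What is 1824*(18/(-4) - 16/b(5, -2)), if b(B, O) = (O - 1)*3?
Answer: -14896/3 ≈ -4965.3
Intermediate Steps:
b(B, O) = -3 + 3*O (b(B, O) = (-1 + O)*3 = -3 + 3*O)
1824*(18/(-4) - 16/b(5, -2)) = 1824*(18/(-4) - 16/(-3 + 3*(-2))) = 1824*(18*(-¼) - 16/(-3 - 6)) = 1824*(-9/2 - 16/(-9)) = 1824*(-9/2 - 16*(-⅑)) = 1824*(-9/2 + 16/9) = 1824*(-49/18) = -14896/3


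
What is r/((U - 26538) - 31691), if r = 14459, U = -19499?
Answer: -14459/77728 ≈ -0.18602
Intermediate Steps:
r/((U - 26538) - 31691) = 14459/((-19499 - 26538) - 31691) = 14459/(-46037 - 31691) = 14459/(-77728) = 14459*(-1/77728) = -14459/77728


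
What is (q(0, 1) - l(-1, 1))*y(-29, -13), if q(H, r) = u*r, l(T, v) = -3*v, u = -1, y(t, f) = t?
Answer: -58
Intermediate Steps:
q(H, r) = -r
(q(0, 1) - l(-1, 1))*y(-29, -13) = (-1*1 - (-3))*(-29) = (-1 - 1*(-3))*(-29) = (-1 + 3)*(-29) = 2*(-29) = -58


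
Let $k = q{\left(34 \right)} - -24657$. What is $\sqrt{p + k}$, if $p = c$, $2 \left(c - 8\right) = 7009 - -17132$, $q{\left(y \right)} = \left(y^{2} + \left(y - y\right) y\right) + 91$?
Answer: $\frac{\sqrt{151930}}{2} \approx 194.89$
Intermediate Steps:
$q{\left(y \right)} = 91 + y^{2}$ ($q{\left(y \right)} = \left(y^{2} + 0 y\right) + 91 = \left(y^{2} + 0\right) + 91 = y^{2} + 91 = 91 + y^{2}$)
$c = \frac{24157}{2}$ ($c = 8 + \frac{7009 - -17132}{2} = 8 + \frac{7009 + 17132}{2} = 8 + \frac{1}{2} \cdot 24141 = 8 + \frac{24141}{2} = \frac{24157}{2} \approx 12079.0$)
$p = \frac{24157}{2} \approx 12079.0$
$k = 25904$ ($k = \left(91 + 34^{2}\right) - -24657 = \left(91 + 1156\right) + 24657 = 1247 + 24657 = 25904$)
$\sqrt{p + k} = \sqrt{\frac{24157}{2} + 25904} = \sqrt{\frac{75965}{2}} = \frac{\sqrt{151930}}{2}$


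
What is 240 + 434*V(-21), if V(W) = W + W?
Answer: -17988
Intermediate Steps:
V(W) = 2*W
240 + 434*V(-21) = 240 + 434*(2*(-21)) = 240 + 434*(-42) = 240 - 18228 = -17988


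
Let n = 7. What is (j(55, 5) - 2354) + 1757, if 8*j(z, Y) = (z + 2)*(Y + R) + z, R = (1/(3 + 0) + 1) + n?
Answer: -3961/8 ≈ -495.13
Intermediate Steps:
R = 25/3 (R = (1/(3 + 0) + 1) + 7 = (1/3 + 1) + 7 = (⅓ + 1) + 7 = 4/3 + 7 = 25/3 ≈ 8.3333)
j(z, Y) = z/8 + (2 + z)*(25/3 + Y)/8 (j(z, Y) = ((z + 2)*(Y + 25/3) + z)/8 = ((2 + z)*(25/3 + Y) + z)/8 = (z + (2 + z)*(25/3 + Y))/8 = z/8 + (2 + z)*(25/3 + Y)/8)
(j(55, 5) - 2354) + 1757 = ((25/12 + (¼)*5 + (7/6)*55 + (⅛)*5*55) - 2354) + 1757 = ((25/12 + 5/4 + 385/6 + 275/8) - 2354) + 1757 = (815/8 - 2354) + 1757 = -18017/8 + 1757 = -3961/8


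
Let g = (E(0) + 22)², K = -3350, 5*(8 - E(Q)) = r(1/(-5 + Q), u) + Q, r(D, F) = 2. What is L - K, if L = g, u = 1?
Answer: 105654/25 ≈ 4226.2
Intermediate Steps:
E(Q) = 38/5 - Q/5 (E(Q) = 8 - (2 + Q)/5 = 8 + (-⅖ - Q/5) = 38/5 - Q/5)
g = 21904/25 (g = ((38/5 - ⅕*0) + 22)² = ((38/5 + 0) + 22)² = (38/5 + 22)² = (148/5)² = 21904/25 ≈ 876.16)
L = 21904/25 ≈ 876.16
L - K = 21904/25 - 1*(-3350) = 21904/25 + 3350 = 105654/25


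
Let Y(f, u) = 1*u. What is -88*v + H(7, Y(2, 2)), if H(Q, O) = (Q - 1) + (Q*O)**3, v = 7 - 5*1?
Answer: 2574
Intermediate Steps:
v = 2 (v = 7 - 5 = 2)
Y(f, u) = u
H(Q, O) = -1 + Q + O**3*Q**3 (H(Q, O) = (-1 + Q) + (O*Q)**3 = (-1 + Q) + O**3*Q**3 = -1 + Q + O**3*Q**3)
-88*v + H(7, Y(2, 2)) = -88*2 + (-1 + 7 + 2**3*7**3) = -176 + (-1 + 7 + 8*343) = -176 + (-1 + 7 + 2744) = -176 + 2750 = 2574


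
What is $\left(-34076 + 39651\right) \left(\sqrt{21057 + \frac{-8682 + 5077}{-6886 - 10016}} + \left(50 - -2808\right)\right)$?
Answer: $15933350 + \frac{5575 \sqrt{668397137682}}{5634} \approx 1.6742 \cdot 10^{7}$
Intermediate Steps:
$\left(-34076 + 39651\right) \left(\sqrt{21057 + \frac{-8682 + 5077}{-6886 - 10016}} + \left(50 - -2808\right)\right) = 5575 \left(\sqrt{21057 - \frac{3605}{-16902}} + \left(50 + 2808\right)\right) = 5575 \left(\sqrt{21057 - - \frac{3605}{16902}} + 2858\right) = 5575 \left(\sqrt{21057 + \frac{3605}{16902}} + 2858\right) = 5575 \left(\sqrt{\frac{355909019}{16902}} + 2858\right) = 5575 \left(\frac{\sqrt{668397137682}}{5634} + 2858\right) = 5575 \left(2858 + \frac{\sqrt{668397137682}}{5634}\right) = 15933350 + \frac{5575 \sqrt{668397137682}}{5634}$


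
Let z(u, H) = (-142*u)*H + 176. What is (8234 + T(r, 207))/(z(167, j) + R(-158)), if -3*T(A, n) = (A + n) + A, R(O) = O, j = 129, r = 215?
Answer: -24065/9177264 ≈ -0.0026222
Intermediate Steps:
T(A, n) = -2*A/3 - n/3 (T(A, n) = -((A + n) + A)/3 = -(n + 2*A)/3 = -2*A/3 - n/3)
z(u, H) = 176 - 142*H*u (z(u, H) = -142*H*u + 176 = 176 - 142*H*u)
(8234 + T(r, 207))/(z(167, j) + R(-158)) = (8234 + (-⅔*215 - ⅓*207))/((176 - 142*129*167) - 158) = (8234 + (-430/3 - 69))/((176 - 3059106) - 158) = (8234 - 637/3)/(-3058930 - 158) = (24065/3)/(-3059088) = (24065/3)*(-1/3059088) = -24065/9177264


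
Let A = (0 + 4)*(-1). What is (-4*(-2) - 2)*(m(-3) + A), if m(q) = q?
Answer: -42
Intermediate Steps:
A = -4 (A = 4*(-1) = -4)
(-4*(-2) - 2)*(m(-3) + A) = (-4*(-2) - 2)*(-3 - 4) = (8 - 2)*(-7) = 6*(-7) = -42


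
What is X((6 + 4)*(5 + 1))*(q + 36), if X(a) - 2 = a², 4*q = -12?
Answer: 118866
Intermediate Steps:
q = -3 (q = (¼)*(-12) = -3)
X(a) = 2 + a²
X((6 + 4)*(5 + 1))*(q + 36) = (2 + ((6 + 4)*(5 + 1))²)*(-3 + 36) = (2 + (10*6)²)*33 = (2 + 60²)*33 = (2 + 3600)*33 = 3602*33 = 118866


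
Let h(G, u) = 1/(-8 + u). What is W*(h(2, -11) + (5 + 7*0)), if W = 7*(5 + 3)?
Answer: 5264/19 ≈ 277.05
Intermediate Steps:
W = 56 (W = 7*8 = 56)
W*(h(2, -11) + (5 + 7*0)) = 56*(1/(-8 - 11) + (5 + 7*0)) = 56*(1/(-19) + (5 + 0)) = 56*(-1/19 + 5) = 56*(94/19) = 5264/19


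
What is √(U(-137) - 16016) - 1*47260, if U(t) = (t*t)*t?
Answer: -47260 + I*√2587369 ≈ -47260.0 + 1608.5*I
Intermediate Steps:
U(t) = t³ (U(t) = t²*t = t³)
√(U(-137) - 16016) - 1*47260 = √((-137)³ - 16016) - 1*47260 = √(-2571353 - 16016) - 47260 = √(-2587369) - 47260 = I*√2587369 - 47260 = -47260 + I*√2587369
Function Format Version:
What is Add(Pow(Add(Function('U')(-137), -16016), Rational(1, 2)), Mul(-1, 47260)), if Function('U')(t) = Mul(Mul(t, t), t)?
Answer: Add(-47260, Mul(I, Pow(2587369, Rational(1, 2)))) ≈ Add(-47260., Mul(1608.5, I))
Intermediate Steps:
Function('U')(t) = Pow(t, 3) (Function('U')(t) = Mul(Pow(t, 2), t) = Pow(t, 3))
Add(Pow(Add(Function('U')(-137), -16016), Rational(1, 2)), Mul(-1, 47260)) = Add(Pow(Add(Pow(-137, 3), -16016), Rational(1, 2)), Mul(-1, 47260)) = Add(Pow(Add(-2571353, -16016), Rational(1, 2)), -47260) = Add(Pow(-2587369, Rational(1, 2)), -47260) = Add(Mul(I, Pow(2587369, Rational(1, 2))), -47260) = Add(-47260, Mul(I, Pow(2587369, Rational(1, 2))))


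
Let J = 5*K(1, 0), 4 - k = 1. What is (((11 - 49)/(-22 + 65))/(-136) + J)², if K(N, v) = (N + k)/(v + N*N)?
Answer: 3422133001/8549776 ≈ 400.26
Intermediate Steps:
k = 3 (k = 4 - 1*1 = 4 - 1 = 3)
K(N, v) = (3 + N)/(v + N²) (K(N, v) = (N + 3)/(v + N*N) = (3 + N)/(v + N²))
J = 20 (J = 5*((3 + 1)/(0 + 1²)) = 5*(4/(0 + 1)) = 5*(4/1) = 5*(1*4) = 5*4 = 20)
(((11 - 49)/(-22 + 65))/(-136) + J)² = (((11 - 49)/(-22 + 65))/(-136) + 20)² = (-38/43*(-1/136) + 20)² = (19/2924 + 20)² = (58499/2924)² = 3422133001/8549776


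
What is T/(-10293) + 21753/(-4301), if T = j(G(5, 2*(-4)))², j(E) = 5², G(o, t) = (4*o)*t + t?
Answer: -226591754/44270193 ≈ -5.1184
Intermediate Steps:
G(o, t) = t + 4*o*t (G(o, t) = 4*o*t + t = t + 4*o*t)
j(E) = 25
T = 625 (T = 25² = 625)
T/(-10293) + 21753/(-4301) = 625/(-10293) + 21753/(-4301) = 625*(-1/10293) + 21753*(-1/4301) = -625/10293 - 21753/4301 = -226591754/44270193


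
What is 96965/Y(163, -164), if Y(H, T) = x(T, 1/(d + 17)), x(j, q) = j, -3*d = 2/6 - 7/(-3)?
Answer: -2365/4 ≈ -591.25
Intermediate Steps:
d = -8/9 (d = -(2/6 - 7/(-3))/3 = -(2*(⅙) - 7*(-⅓))/3 = -(⅓ + 7/3)/3 = -⅓*8/3 = -8/9 ≈ -0.88889)
Y(H, T) = T
96965/Y(163, -164) = 96965/(-164) = 96965*(-1/164) = -2365/4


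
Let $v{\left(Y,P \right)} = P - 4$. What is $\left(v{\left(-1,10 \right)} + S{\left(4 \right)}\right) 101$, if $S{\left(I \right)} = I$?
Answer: $1010$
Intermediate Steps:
$v{\left(Y,P \right)} = -4 + P$ ($v{\left(Y,P \right)} = P - 4 = -4 + P$)
$\left(v{\left(-1,10 \right)} + S{\left(4 \right)}\right) 101 = \left(\left(-4 + 10\right) + 4\right) 101 = \left(6 + 4\right) 101 = 10 \cdot 101 = 1010$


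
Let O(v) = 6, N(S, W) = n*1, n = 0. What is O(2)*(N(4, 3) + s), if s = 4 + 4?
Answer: 48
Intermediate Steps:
N(S, W) = 0 (N(S, W) = 0*1 = 0)
s = 8
O(2)*(N(4, 3) + s) = 6*(0 + 8) = 6*8 = 48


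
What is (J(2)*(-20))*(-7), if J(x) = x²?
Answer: 560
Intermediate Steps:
(J(2)*(-20))*(-7) = (2²*(-20))*(-7) = (4*(-20))*(-7) = -80*(-7) = 560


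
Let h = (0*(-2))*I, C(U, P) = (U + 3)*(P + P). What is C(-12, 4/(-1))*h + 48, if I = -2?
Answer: 48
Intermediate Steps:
C(U, P) = 2*P*(3 + U) (C(U, P) = (3 + U)*(2*P) = 2*P*(3 + U))
h = 0 (h = (0*(-2))*(-2) = 0*(-2) = 0)
C(-12, 4/(-1))*h + 48 = (2*(4/(-1))*(3 - 12))*0 + 48 = (2*(4*(-1))*(-9))*0 + 48 = (2*(-4)*(-9))*0 + 48 = 72*0 + 48 = 0 + 48 = 48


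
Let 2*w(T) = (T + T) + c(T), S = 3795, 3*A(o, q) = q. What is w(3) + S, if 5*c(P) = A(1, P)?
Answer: 37981/10 ≈ 3798.1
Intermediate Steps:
A(o, q) = q/3
c(P) = P/15 (c(P) = (P/3)/5 = P/15)
w(T) = 31*T/30 (w(T) = ((T + T) + T/15)/2 = (2*T + T/15)/2 = (31*T/15)/2 = 31*T/30)
w(3) + S = (31/30)*3 + 3795 = 31/10 + 3795 = 37981/10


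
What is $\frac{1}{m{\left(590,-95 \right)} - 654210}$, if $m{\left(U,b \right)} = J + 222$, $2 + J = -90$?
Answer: $- \frac{1}{654080} \approx -1.5289 \cdot 10^{-6}$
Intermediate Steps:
$J = -92$ ($J = -2 - 90 = -92$)
$m{\left(U,b \right)} = 130$ ($m{\left(U,b \right)} = -92 + 222 = 130$)
$\frac{1}{m{\left(590,-95 \right)} - 654210} = \frac{1}{130 - 654210} = \frac{1}{-654080} = - \frac{1}{654080}$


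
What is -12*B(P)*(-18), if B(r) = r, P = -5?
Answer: -1080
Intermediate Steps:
-12*B(P)*(-18) = -12*(-5)*(-18) = 60*(-18) = -1080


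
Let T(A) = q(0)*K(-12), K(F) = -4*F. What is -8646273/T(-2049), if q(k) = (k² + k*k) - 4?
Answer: 2882091/64 ≈ 45033.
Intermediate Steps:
q(k) = -4 + 2*k² (q(k) = (k² + k²) - 4 = 2*k² - 4 = -4 + 2*k²)
T(A) = -192 (T(A) = (-4 + 2*0²)*(-4*(-12)) = (-4 + 2*0)*48 = (-4 + 0)*48 = -4*48 = -192)
-8646273/T(-2049) = -8646273/(-192) = -8646273*(-1/192) = 2882091/64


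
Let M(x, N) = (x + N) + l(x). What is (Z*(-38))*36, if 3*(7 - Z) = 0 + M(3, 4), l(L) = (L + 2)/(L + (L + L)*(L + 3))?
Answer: -82232/13 ≈ -6325.5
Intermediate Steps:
l(L) = (2 + L)/(L + 2*L*(3 + L)) (l(L) = (2 + L)/(L + (2*L)*(3 + L)) = (2 + L)/(L + 2*L*(3 + L)))
M(x, N) = N + x + (2 + x)/(x*(7 + 2*x)) (M(x, N) = (x + N) + (2 + x)/(x*(7 + 2*x)) = (N + x) + (2 + x)/(x*(7 + 2*x)) = N + x + (2 + x)/(x*(7 + 2*x)))
Z = 541/117 (Z = 7 - (0 + (2 + 3 + 3*(7 + 2*3)*(4 + 3))/(3*(7 + 2*3)))/3 = 7 - (0 + (2 + 3 + 3*(7 + 6)*7)/(3*(7 + 6)))/3 = 7 - (0 + (⅓)*(2 + 3 + 3*13*7)/13)/3 = 7 - (0 + (⅓)*(1/13)*(2 + 3 + 273))/3 = 7 - (0 + (⅓)*(1/13)*278)/3 = 7 - (0 + 278/39)/3 = 7 - ⅓*278/39 = 7 - 278/117 = 541/117 ≈ 4.6239)
(Z*(-38))*36 = ((541/117)*(-38))*36 = -20558/117*36 = -82232/13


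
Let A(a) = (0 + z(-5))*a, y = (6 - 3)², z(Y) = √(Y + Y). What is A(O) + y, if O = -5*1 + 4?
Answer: 9 - I*√10 ≈ 9.0 - 3.1623*I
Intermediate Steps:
O = -1 (O = -5 + 4 = -1)
z(Y) = √2*√Y (z(Y) = √(2*Y) = √2*√Y)
y = 9 (y = 3² = 9)
A(a) = I*a*√10 (A(a) = (0 + √2*√(-5))*a = (0 + √2*(I*√5))*a = (0 + I*√10)*a = (I*√10)*a = I*a*√10)
A(O) + y = I*(-1)*√10 + 9 = -I*√10 + 9 = 9 - I*√10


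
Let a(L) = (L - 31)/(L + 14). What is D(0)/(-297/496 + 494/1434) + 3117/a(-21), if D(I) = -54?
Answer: 2971859559/4702724 ≈ 631.94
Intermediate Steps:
a(L) = (-31 + L)/(14 + L)
D(0)/(-297/496 + 494/1434) + 3117/a(-21) = -54/(-297/496 + 494/1434) + 3117/(((-31 - 21)/(14 - 21))) = -54/(-297*1/496 + 494*(1/1434)) + 3117/((-52/(-7))) = -54/(-297/496 + 247/717) + 3117/((-⅐*(-52))) = -54/(-90437/355632) + 3117/(52/7) = -54*(-355632/90437) + 3117*(7/52) = 19204128/90437 + 21819/52 = 2971859559/4702724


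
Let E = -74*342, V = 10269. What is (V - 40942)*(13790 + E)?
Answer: 353291614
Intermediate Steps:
E = -25308
(V - 40942)*(13790 + E) = (10269 - 40942)*(13790 - 25308) = -30673*(-11518) = 353291614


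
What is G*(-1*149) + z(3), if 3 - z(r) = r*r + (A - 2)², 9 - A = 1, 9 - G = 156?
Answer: 21861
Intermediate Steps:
G = -147 (G = 9 - 1*156 = 9 - 156 = -147)
A = 8 (A = 9 - 1*1 = 9 - 1 = 8)
z(r) = -33 - r² (z(r) = 3 - (r*r + (8 - 2)²) = 3 - (r² + 6²) = 3 - (r² + 36) = 3 - (36 + r²) = 3 + (-36 - r²) = -33 - r²)
G*(-1*149) + z(3) = -(-147)*149 + (-33 - 1*3²) = -147*(-149) + (-33 - 1*9) = 21903 + (-33 - 9) = 21903 - 42 = 21861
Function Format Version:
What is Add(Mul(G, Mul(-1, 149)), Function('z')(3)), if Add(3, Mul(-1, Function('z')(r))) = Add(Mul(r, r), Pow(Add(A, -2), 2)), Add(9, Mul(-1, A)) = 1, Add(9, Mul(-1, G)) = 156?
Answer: 21861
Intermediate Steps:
G = -147 (G = Add(9, Mul(-1, 156)) = Add(9, -156) = -147)
A = 8 (A = Add(9, Mul(-1, 1)) = Add(9, -1) = 8)
Function('z')(r) = Add(-33, Mul(-1, Pow(r, 2))) (Function('z')(r) = Add(3, Mul(-1, Add(Mul(r, r), Pow(Add(8, -2), 2)))) = Add(3, Mul(-1, Add(Pow(r, 2), Pow(6, 2)))) = Add(3, Mul(-1, Add(Pow(r, 2), 36))) = Add(3, Mul(-1, Add(36, Pow(r, 2)))) = Add(3, Add(-36, Mul(-1, Pow(r, 2)))) = Add(-33, Mul(-1, Pow(r, 2))))
Add(Mul(G, Mul(-1, 149)), Function('z')(3)) = Add(Mul(-147, Mul(-1, 149)), Add(-33, Mul(-1, Pow(3, 2)))) = Add(Mul(-147, -149), Add(-33, Mul(-1, 9))) = Add(21903, Add(-33, -9)) = Add(21903, -42) = 21861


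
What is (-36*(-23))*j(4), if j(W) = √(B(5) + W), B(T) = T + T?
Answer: 828*√14 ≈ 3098.1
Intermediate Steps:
B(T) = 2*T
j(W) = √(10 + W) (j(W) = √(2*5 + W) = √(10 + W))
(-36*(-23))*j(4) = (-36*(-23))*√(10 + 4) = 828*√14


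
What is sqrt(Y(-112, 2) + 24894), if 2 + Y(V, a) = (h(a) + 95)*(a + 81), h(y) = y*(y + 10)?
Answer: sqrt(34769) ≈ 186.46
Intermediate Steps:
h(y) = y*(10 + y)
Y(V, a) = -2 + (81 + a)*(95 + a*(10 + a)) (Y(V, a) = -2 + (a*(10 + a) + 95)*(a + 81) = -2 + (95 + a*(10 + a))*(81 + a) = -2 + (81 + a)*(95 + a*(10 + a)))
sqrt(Y(-112, 2) + 24894) = sqrt((7693 + 2**3 + 91*2**2 + 905*2) + 24894) = sqrt((7693 + 8 + 91*4 + 1810) + 24894) = sqrt((7693 + 8 + 364 + 1810) + 24894) = sqrt(9875 + 24894) = sqrt(34769)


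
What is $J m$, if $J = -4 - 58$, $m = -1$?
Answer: $62$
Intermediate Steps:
$J = -62$ ($J = -4 - 58 = -62$)
$J m = \left(-62\right) \left(-1\right) = 62$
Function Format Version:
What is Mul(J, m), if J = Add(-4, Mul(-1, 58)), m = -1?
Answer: 62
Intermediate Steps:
J = -62 (J = Add(-4, -58) = -62)
Mul(J, m) = Mul(-62, -1) = 62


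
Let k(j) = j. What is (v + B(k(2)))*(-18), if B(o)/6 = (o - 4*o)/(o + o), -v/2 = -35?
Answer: -1098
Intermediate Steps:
v = 70 (v = -2*(-35) = 70)
B(o) = -9 (B(o) = 6*((o - 4*o)/(o + o)) = 6*((-3*o)/((2*o))) = 6*((-3*o)*(1/(2*o))) = 6*(-3/2) = -9)
(v + B(k(2)))*(-18) = (70 - 9)*(-18) = 61*(-18) = -1098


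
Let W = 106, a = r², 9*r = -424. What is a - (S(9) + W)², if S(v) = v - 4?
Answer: -818225/81 ≈ -10102.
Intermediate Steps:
r = -424/9 (r = (⅑)*(-424) = -424/9 ≈ -47.111)
a = 179776/81 (a = (-424/9)² = 179776/81 ≈ 2219.5)
S(v) = -4 + v
a - (S(9) + W)² = 179776/81 - ((-4 + 9) + 106)² = 179776/81 - (5 + 106)² = 179776/81 - 1*111² = 179776/81 - 1*12321 = 179776/81 - 12321 = -818225/81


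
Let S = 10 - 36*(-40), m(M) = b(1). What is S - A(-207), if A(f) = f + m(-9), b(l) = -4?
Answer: 1661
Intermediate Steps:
m(M) = -4
S = 1450 (S = 10 + 1440 = 1450)
A(f) = -4 + f (A(f) = f - 4 = -4 + f)
S - A(-207) = 1450 - (-4 - 207) = 1450 - 1*(-211) = 1450 + 211 = 1661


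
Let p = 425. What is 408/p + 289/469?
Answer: 18481/11725 ≈ 1.5762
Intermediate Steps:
408/p + 289/469 = 408/425 + 289/469 = 408*(1/425) + 289*(1/469) = 24/25 + 289/469 = 18481/11725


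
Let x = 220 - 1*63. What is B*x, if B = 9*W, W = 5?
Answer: 7065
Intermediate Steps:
B = 45 (B = 9*5 = 45)
x = 157 (x = 220 - 63 = 157)
B*x = 45*157 = 7065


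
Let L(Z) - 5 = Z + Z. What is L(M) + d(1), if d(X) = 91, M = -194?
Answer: -292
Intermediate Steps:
L(Z) = 5 + 2*Z (L(Z) = 5 + (Z + Z) = 5 + 2*Z)
L(M) + d(1) = (5 + 2*(-194)) + 91 = (5 - 388) + 91 = -383 + 91 = -292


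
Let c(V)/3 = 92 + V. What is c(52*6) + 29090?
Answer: 30302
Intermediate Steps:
c(V) = 276 + 3*V (c(V) = 3*(92 + V) = 276 + 3*V)
c(52*6) + 29090 = (276 + 3*(52*6)) + 29090 = (276 + 3*312) + 29090 = (276 + 936) + 29090 = 1212 + 29090 = 30302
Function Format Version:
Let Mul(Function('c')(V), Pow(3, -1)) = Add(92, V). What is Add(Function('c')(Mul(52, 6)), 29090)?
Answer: 30302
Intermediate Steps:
Function('c')(V) = Add(276, Mul(3, V)) (Function('c')(V) = Mul(3, Add(92, V)) = Add(276, Mul(3, V)))
Add(Function('c')(Mul(52, 6)), 29090) = Add(Add(276, Mul(3, Mul(52, 6))), 29090) = Add(Add(276, Mul(3, 312)), 29090) = Add(Add(276, 936), 29090) = Add(1212, 29090) = 30302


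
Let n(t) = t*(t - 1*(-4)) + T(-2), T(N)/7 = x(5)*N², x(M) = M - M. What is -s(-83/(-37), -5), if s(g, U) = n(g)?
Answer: -19173/1369 ≈ -14.005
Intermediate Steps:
x(M) = 0
T(N) = 0 (T(N) = 7*(0*N²) = 7*0 = 0)
n(t) = t*(4 + t) (n(t) = t*(t - 1*(-4)) + 0 = t*(t + 4) + 0 = t*(4 + t) + 0 = t*(4 + t))
s(g, U) = g*(4 + g)
-s(-83/(-37), -5) = -(-83/(-37))*(4 - 83/(-37)) = -(-83*(-1/37))*(4 - 83*(-1/37)) = -83*(4 + 83/37)/37 = -83*231/(37*37) = -1*19173/1369 = -19173/1369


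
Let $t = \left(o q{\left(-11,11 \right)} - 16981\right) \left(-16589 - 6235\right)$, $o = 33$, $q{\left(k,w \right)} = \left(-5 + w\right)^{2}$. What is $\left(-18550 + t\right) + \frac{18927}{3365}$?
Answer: $\frac{1212883586857}{3365} \approx 3.6044 \cdot 10^{8}$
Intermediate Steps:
$t = 360459432$ ($t = \left(33 \left(-5 + 11\right)^{2} - 16981\right) \left(-16589 - 6235\right) = \left(33 \cdot 6^{2} - 16981\right) \left(-22824\right) = \left(33 \cdot 36 - 16981\right) \left(-22824\right) = \left(1188 - 16981\right) \left(-22824\right) = \left(-15793\right) \left(-22824\right) = 360459432$)
$\left(-18550 + t\right) + \frac{18927}{3365} = \left(-18550 + 360459432\right) + \frac{18927}{3365} = 360440882 + 18927 \cdot \frac{1}{3365} = 360440882 + \frac{18927}{3365} = \frac{1212883586857}{3365}$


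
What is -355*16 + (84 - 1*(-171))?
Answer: -5425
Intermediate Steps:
-355*16 + (84 - 1*(-171)) = -5680 + (84 + 171) = -5680 + 255 = -5425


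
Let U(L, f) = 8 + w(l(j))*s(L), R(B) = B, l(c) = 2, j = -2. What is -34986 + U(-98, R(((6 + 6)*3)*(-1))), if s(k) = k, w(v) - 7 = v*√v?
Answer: -35664 - 196*√2 ≈ -35941.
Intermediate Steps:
w(v) = 7 + v^(3/2) (w(v) = 7 + v*√v = 7 + v^(3/2))
U(L, f) = 8 + L*(7 + 2*√2) (U(L, f) = 8 + (7 + 2^(3/2))*L = 8 + (7 + 2*√2)*L = 8 + L*(7 + 2*√2))
-34986 + U(-98, R(((6 + 6)*3)*(-1))) = -34986 + (8 - 98*(7 + 2*√2)) = -34986 + (8 + (-686 - 196*√2)) = -34986 + (-678 - 196*√2) = -35664 - 196*√2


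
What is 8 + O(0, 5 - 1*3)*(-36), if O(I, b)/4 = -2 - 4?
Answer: 872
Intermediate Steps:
O(I, b) = -24 (O(I, b) = 4*(-2 - 4) = 4*(-6) = -24)
8 + O(0, 5 - 1*3)*(-36) = 8 - 24*(-36) = 8 + 864 = 872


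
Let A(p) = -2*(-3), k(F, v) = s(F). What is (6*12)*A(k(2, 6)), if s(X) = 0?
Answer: 432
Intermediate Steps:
k(F, v) = 0
A(p) = 6
(6*12)*A(k(2, 6)) = (6*12)*6 = 72*6 = 432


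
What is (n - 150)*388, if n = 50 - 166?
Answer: -103208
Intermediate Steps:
n = -116
(n - 150)*388 = (-116 - 150)*388 = -266*388 = -103208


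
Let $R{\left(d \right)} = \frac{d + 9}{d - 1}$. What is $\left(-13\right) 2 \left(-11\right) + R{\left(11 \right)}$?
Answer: $288$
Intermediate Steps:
$R{\left(d \right)} = \frac{9 + d}{-1 + d}$
$\left(-13\right) 2 \left(-11\right) + R{\left(11 \right)} = \left(-13\right) 2 \left(-11\right) + \frac{9 + 11}{-1 + 11} = \left(-26\right) \left(-11\right) + \frac{1}{10} \cdot 20 = 286 + \frac{1}{10} \cdot 20 = 286 + 2 = 288$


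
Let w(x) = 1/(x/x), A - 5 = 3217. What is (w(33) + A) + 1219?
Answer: 4442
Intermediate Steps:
A = 3222 (A = 5 + 3217 = 3222)
w(x) = 1 (w(x) = 1/1 = 1)
(w(33) + A) + 1219 = (1 + 3222) + 1219 = 3223 + 1219 = 4442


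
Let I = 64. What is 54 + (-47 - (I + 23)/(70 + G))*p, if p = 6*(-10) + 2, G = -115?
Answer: 40018/15 ≈ 2667.9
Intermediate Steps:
p = -58 (p = -60 + 2 = -58)
54 + (-47 - (I + 23)/(70 + G))*p = 54 + (-47 - (64 + 23)/(70 - 115))*(-58) = 54 + (-47 - 87/(-45))*(-58) = 54 + (-47 - 87*(-1)/45)*(-58) = 54 + (-47 - 1*(-29/15))*(-58) = 54 + (-47 + 29/15)*(-58) = 54 - 676/15*(-58) = 54 + 39208/15 = 40018/15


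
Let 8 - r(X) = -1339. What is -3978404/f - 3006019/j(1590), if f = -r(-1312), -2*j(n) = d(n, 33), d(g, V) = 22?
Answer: 4092870037/14817 ≈ 2.7623e+5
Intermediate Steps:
r(X) = 1347 (r(X) = 8 - 1*(-1339) = 8 + 1339 = 1347)
j(n) = -11 (j(n) = -½*22 = -11)
f = -1347 (f = -1*1347 = -1347)
-3978404/f - 3006019/j(1590) = -3978404/(-1347) - 3006019/(-11) = -3978404*(-1/1347) - 3006019*(-1/11) = 3978404/1347 + 3006019/11 = 4092870037/14817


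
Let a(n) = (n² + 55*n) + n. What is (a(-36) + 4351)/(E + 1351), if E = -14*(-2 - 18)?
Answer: 3631/1631 ≈ 2.2262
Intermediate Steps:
E = 280 (E = -14*(-20) = 280)
a(n) = n² + 56*n
(a(-36) + 4351)/(E + 1351) = (-36*(56 - 36) + 4351)/(280 + 1351) = (-36*20 + 4351)/1631 = (-720 + 4351)*(1/1631) = 3631*(1/1631) = 3631/1631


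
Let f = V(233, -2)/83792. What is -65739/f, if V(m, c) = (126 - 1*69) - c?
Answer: -5508402288/59 ≈ -9.3363e+7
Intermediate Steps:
V(m, c) = 57 - c (V(m, c) = (126 - 69) - c = 57 - c)
f = 59/83792 (f = (57 - 1*(-2))/83792 = (57 + 2)*(1/83792) = 59*(1/83792) = 59/83792 ≈ 0.00070412)
-65739/f = -65739/59/83792 = -65739*83792/59 = -5508402288/59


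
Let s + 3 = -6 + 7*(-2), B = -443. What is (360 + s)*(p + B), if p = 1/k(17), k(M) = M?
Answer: -2537610/17 ≈ -1.4927e+5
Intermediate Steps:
s = -23 (s = -3 + (-6 + 7*(-2)) = -3 + (-6 - 14) = -3 - 20 = -23)
p = 1/17 ≈ 0.058824
(360 + s)*(p + B) = (360 - 23)*(1/17 - 443) = 337*(-7530/17) = -2537610/17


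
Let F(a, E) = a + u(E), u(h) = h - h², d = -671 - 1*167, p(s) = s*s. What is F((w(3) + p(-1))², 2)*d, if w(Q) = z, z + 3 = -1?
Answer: -5866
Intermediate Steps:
z = -4 (z = -3 - 1 = -4)
w(Q) = -4
p(s) = s²
d = -838 (d = -671 - 167 = -838)
F(a, E) = a + E*(1 - E)
F((w(3) + p(-1))², 2)*d = ((-4 + (-1)²)² - 1*2*(-1 + 2))*(-838) = ((-4 + 1)² - 1*2*1)*(-838) = ((-3)² - 2)*(-838) = (9 - 2)*(-838) = 7*(-838) = -5866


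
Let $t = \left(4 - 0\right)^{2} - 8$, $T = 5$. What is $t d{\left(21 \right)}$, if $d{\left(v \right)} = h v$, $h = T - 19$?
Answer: $-2352$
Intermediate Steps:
$h = -14$ ($h = 5 - 19 = -14$)
$d{\left(v \right)} = - 14 v$
$t = 8$ ($t = \left(4 + 0\right)^{2} - 8 = 4^{2} - 8 = 16 - 8 = 8$)
$t d{\left(21 \right)} = 8 \left(\left(-14\right) 21\right) = 8 \left(-294\right) = -2352$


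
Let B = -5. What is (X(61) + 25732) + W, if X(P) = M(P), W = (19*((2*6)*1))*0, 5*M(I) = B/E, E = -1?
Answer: 25733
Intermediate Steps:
M(I) = 1 (M(I) = (-5/(-1))/5 = (-5*(-1))/5 = (⅕)*5 = 1)
W = 0 (W = (19*(12*1))*0 = (19*12)*0 = 228*0 = 0)
X(P) = 1
(X(61) + 25732) + W = (1 + 25732) + 0 = 25733 + 0 = 25733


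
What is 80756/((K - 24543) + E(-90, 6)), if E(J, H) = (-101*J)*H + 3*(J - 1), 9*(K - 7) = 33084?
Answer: 80756/33407 ≈ 2.4173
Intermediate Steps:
K = 3683 (K = 7 + (1/9)*33084 = 7 + 3676 = 3683)
E(J, H) = -3 + 3*J - 101*H*J (E(J, H) = -101*H*J + 3*(-1 + J) = -101*H*J + (-3 + 3*J) = -3 + 3*J - 101*H*J)
80756/((K - 24543) + E(-90, 6)) = 80756/((3683 - 24543) + (-3 + 3*(-90) - 101*6*(-90))) = 80756/(-20860 + (-3 - 270 + 54540)) = 80756/(-20860 + 54267) = 80756/33407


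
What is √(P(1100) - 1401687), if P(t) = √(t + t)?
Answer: √(-1401687 + 10*√22) ≈ 1183.9*I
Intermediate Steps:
P(t) = √2*√t (P(t) = √(2*t) = √2*√t)
√(P(1100) - 1401687) = √(√2*√1100 - 1401687) = √(√2*(10*√11) - 1401687) = √(10*√22 - 1401687) = √(-1401687 + 10*√22)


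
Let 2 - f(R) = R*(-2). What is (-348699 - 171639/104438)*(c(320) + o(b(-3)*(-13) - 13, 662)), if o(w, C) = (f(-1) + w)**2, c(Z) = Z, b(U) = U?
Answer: -18135963704898/52219 ≈ -3.4731e+8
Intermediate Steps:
f(R) = 2 + 2*R (f(R) = 2 - R*(-2) = 2 - (-2)*R = 2 + 2*R)
o(w, C) = w**2 (o(w, C) = ((2 + 2*(-1)) + w)**2 = ((2 - 2) + w)**2 = (0 + w)**2 = w**2)
(-348699 - 171639/104438)*(c(320) + o(b(-3)*(-13) - 13, 662)) = (-348699 - 171639/104438)*(320 + (-3*(-13) - 13)**2) = (-348699 - 171639*1/104438)*(320 + (39 - 13)**2) = (-348699 - 171639/104438)*(320 + 26**2) = -36417597801*(320 + 676)/104438 = -36417597801/104438*996 = -18135963704898/52219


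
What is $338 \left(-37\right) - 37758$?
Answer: $-50264$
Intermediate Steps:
$338 \left(-37\right) - 37758 = -12506 - 37758 = -50264$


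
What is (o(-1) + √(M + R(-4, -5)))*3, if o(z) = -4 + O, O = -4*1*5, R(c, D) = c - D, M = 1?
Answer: -72 + 3*√2 ≈ -67.757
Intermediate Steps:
O = -20 (O = -4*5 = -20)
o(z) = -24 (o(z) = -4 - 20 = -24)
(o(-1) + √(M + R(-4, -5)))*3 = (-24 + √(1 + (-4 - 1*(-5))))*3 = (-24 + √(1 + (-4 + 5)))*3 = (-24 + √(1 + 1))*3 = (-24 + √2)*3 = -72 + 3*√2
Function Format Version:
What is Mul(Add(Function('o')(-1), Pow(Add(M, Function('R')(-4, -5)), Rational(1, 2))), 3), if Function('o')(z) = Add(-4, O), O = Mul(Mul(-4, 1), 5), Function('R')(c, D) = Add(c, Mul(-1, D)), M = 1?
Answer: Add(-72, Mul(3, Pow(2, Rational(1, 2)))) ≈ -67.757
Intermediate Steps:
O = -20 (O = Mul(-4, 5) = -20)
Function('o')(z) = -24 (Function('o')(z) = Add(-4, -20) = -24)
Mul(Add(Function('o')(-1), Pow(Add(M, Function('R')(-4, -5)), Rational(1, 2))), 3) = Mul(Add(-24, Pow(Add(1, Add(-4, Mul(-1, -5))), Rational(1, 2))), 3) = Mul(Add(-24, Pow(Add(1, Add(-4, 5)), Rational(1, 2))), 3) = Mul(Add(-24, Pow(Add(1, 1), Rational(1, 2))), 3) = Mul(Add(-24, Pow(2, Rational(1, 2))), 3) = Add(-72, Mul(3, Pow(2, Rational(1, 2))))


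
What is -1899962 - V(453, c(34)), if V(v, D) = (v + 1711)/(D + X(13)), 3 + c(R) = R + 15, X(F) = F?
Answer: -112099922/59 ≈ -1.9000e+6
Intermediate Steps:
c(R) = 12 + R (c(R) = -3 + (R + 15) = -3 + (15 + R) = 12 + R)
V(v, D) = (1711 + v)/(13 + D) (V(v, D) = (v + 1711)/(D + 13) = (1711 + v)/(13 + D))
-1899962 - V(453, c(34)) = -1899962 - (1711 + 453)/(13 + (12 + 34)) = -1899962 - 2164/(13 + 46) = -1899962 - 2164/59 = -112099922/59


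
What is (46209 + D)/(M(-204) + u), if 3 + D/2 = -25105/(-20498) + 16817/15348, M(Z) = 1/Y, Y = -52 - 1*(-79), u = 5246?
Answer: 32708422141929/3713446315706 ≈ 8.8081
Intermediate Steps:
Y = 27 (Y = -52 + 79 = 27)
M(Z) = 1/27
D = -106891753/78650826 (D = -6 + 2*(-25105/(-20498) + 16817/15348) = -6 + 2*(-25105*(-1/20498) + 16817*(1/15348)) = -6 + 2*(25105/20498 + 16817/15348) = -6 + 2*(365013203/157301652) = -6 + 365013203/78650826 = -106891753/78650826 ≈ -1.3591)
(46209 + D)/(M(-204) + u) = (46209 - 106891753/78650826)/(1/27 + 5246) = 3634269126881/(78650826*(141643/27)) = (3634269126881/78650826)*(27/141643) = 32708422141929/3713446315706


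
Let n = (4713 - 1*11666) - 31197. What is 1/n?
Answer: -1/38150 ≈ -2.6212e-5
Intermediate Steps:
n = -38150 (n = (4713 - 11666) - 31197 = -6953 - 31197 = -38150)
1/n = 1/(-38150) = -1/38150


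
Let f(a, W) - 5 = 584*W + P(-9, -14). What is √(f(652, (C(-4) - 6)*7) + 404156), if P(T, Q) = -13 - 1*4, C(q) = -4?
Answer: 16*√1419 ≈ 602.71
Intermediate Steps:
P(T, Q) = -17 (P(T, Q) = -13 - 4 = -17)
f(a, W) = -12 + 584*W (f(a, W) = 5 + (584*W - 17) = 5 + (-17 + 584*W) = -12 + 584*W)
√(f(652, (C(-4) - 6)*7) + 404156) = √((-12 + 584*((-4 - 6)*7)) + 404156) = √((-12 + 584*(-10*7)) + 404156) = √((-12 + 584*(-70)) + 404156) = √((-12 - 40880) + 404156) = √(-40892 + 404156) = √363264 = 16*√1419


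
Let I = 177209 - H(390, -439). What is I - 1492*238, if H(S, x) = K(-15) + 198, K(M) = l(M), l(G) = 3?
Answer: -178088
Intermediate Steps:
K(M) = 3
H(S, x) = 201 (H(S, x) = 3 + 198 = 201)
I = 177008 (I = 177209 - 1*201 = 177209 - 201 = 177008)
I - 1492*238 = 177008 - 1492*238 = 177008 - 1*355096 = 177008 - 355096 = -178088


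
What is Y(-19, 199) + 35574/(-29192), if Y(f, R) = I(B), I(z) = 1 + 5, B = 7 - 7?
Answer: 69789/14596 ≈ 4.7814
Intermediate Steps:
B = 0
I(z) = 6
Y(f, R) = 6
Y(-19, 199) + 35574/(-29192) = 6 + 35574/(-29192) = 6 + 35574*(-1/29192) = 6 - 17787/14596 = 69789/14596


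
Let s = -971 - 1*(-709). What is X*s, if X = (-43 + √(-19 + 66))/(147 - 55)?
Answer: 5633/46 - 131*√47/46 ≈ 102.93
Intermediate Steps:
s = -262 (s = -971 + 709 = -262)
X = -43/92 + √47/92 (X = (-43 + √47)/92 = (-43 + √47)*(1/92) = -43/92 + √47/92 ≈ -0.39287)
X*s = (-43/92 + √47/92)*(-262) = 5633/46 - 131*√47/46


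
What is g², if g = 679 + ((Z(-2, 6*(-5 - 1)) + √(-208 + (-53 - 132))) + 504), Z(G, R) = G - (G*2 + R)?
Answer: (1221 + I*√393)² ≈ 1.4904e+6 + 48411.0*I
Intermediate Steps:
Z(G, R) = -G - R (Z(G, R) = G - (2*G + R) = G - (R + 2*G) = G + (-R - 2*G) = -G - R)
g = 1221 + I*√393 (g = 679 + (((-1*(-2) - 6*(-5 - 1)) + √(-208 + (-53 - 132))) + 504) = 679 + (((2 - 6*(-6)) + √(-208 - 185)) + 504) = 679 + (((2 - 1*(-36)) + √(-393)) + 504) = 679 + (((2 + 36) + I*√393) + 504) = 679 + ((38 + I*√393) + 504) = 679 + (542 + I*√393) = 1221 + I*√393 ≈ 1221.0 + 19.824*I)
g² = (1221 + I*√393)²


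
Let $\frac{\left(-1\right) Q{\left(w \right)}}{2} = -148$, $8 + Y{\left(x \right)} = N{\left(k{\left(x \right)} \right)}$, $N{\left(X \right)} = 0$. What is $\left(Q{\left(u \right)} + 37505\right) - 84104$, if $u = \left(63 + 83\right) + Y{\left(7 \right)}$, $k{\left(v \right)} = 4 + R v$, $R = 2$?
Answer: $-46303$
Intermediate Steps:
$k{\left(v \right)} = 4 + 2 v$
$Y{\left(x \right)} = -8$ ($Y{\left(x \right)} = -8 + 0 = -8$)
$u = 138$ ($u = \left(63 + 83\right) - 8 = 146 - 8 = 138$)
$Q{\left(w \right)} = 296$ ($Q{\left(w \right)} = \left(-2\right) \left(-148\right) = 296$)
$\left(Q{\left(u \right)} + 37505\right) - 84104 = \left(296 + 37505\right) - 84104 = 37801 - 84104 = -46303$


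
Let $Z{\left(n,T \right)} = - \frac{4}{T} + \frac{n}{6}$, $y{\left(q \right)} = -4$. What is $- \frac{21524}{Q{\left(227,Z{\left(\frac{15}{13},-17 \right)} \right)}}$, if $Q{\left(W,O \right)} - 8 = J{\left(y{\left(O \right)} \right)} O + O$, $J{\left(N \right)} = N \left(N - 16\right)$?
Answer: $- \frac{9513608}{18845} \approx -504.83$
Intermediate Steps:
$J{\left(N \right)} = N \left(-16 + N\right)$
$Z{\left(n,T \right)} = - \frac{4}{T} + \frac{n}{6}$ ($Z{\left(n,T \right)} = - \frac{4}{T} + n \frac{1}{6} = - \frac{4}{T} + \frac{n}{6}$)
$Q{\left(W,O \right)} = 8 + 81 O$ ($Q{\left(W,O \right)} = 8 + \left(- 4 \left(-16 - 4\right) O + O\right) = 8 + \left(\left(-4\right) \left(-20\right) O + O\right) = 8 + \left(80 O + O\right) = 8 + 81 O$)
$- \frac{21524}{Q{\left(227,Z{\left(\frac{15}{13},-17 \right)} \right)}} = - \frac{21524}{8 + 81 \left(- \frac{4}{-17} + \frac{15 \cdot \frac{1}{13}}{6}\right)} = - \frac{21524}{8 + 81 \left(\left(-4\right) \left(- \frac{1}{17}\right) + \frac{15 \cdot \frac{1}{13}}{6}\right)} = - \frac{21524}{8 + 81 \left(\frac{4}{17} + \frac{1}{6} \cdot \frac{15}{13}\right)} = - \frac{21524}{8 + 81 \left(\frac{4}{17} + \frac{5}{26}\right)} = - \frac{21524}{8 + 81 \cdot \frac{189}{442}} = - \frac{21524}{8 + \frac{15309}{442}} = - \frac{21524}{\frac{18845}{442}} = \left(-21524\right) \frac{442}{18845} = - \frac{9513608}{18845}$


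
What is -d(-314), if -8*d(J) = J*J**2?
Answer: -3869893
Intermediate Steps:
d(J) = -J**3/8 (d(J) = -J*J**2/8 = -J**3/8)
-d(-314) = -(-1)*(-314)**3/8 = -(-1)*(-30959144)/8 = -1*3869893 = -3869893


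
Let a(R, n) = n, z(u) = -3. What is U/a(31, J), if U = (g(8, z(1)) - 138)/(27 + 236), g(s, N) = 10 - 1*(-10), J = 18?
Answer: -59/2367 ≈ -0.024926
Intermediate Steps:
g(s, N) = 20 (g(s, N) = 10 + 10 = 20)
U = -118/263 (U = (20 - 138)/(27 + 236) = -118/263 ≈ -0.44867)
U/a(31, J) = -118/263/18 = -118/263*1/18 = -59/2367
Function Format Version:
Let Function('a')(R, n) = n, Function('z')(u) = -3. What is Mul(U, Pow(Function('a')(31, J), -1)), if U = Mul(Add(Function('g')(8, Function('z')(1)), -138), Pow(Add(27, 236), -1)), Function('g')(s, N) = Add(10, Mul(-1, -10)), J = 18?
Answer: Rational(-59, 2367) ≈ -0.024926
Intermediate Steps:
Function('g')(s, N) = 20 (Function('g')(s, N) = Add(10, 10) = 20)
U = Rational(-118, 263) (U = Mul(Add(20, -138), Pow(Add(27, 236), -1)) = Mul(-118, Pow(263, -1)) = Mul(-118, Rational(1, 263)) = Rational(-118, 263) ≈ -0.44867)
Mul(U, Pow(Function('a')(31, J), -1)) = Mul(Rational(-118, 263), Pow(18, -1)) = Mul(Rational(-118, 263), Rational(1, 18)) = Rational(-59, 2367)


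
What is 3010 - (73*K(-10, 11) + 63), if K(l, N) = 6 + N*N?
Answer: -6324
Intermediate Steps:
K(l, N) = 6 + N²
3010 - (73*K(-10, 11) + 63) = 3010 - (73*(6 + 11²) + 63) = 3010 - (73*(6 + 121) + 63) = 3010 - (73*127 + 63) = 3010 - (9271 + 63) = 3010 - 1*9334 = 3010 - 9334 = -6324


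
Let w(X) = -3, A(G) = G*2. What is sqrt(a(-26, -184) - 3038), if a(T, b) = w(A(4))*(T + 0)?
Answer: 4*I*sqrt(185) ≈ 54.406*I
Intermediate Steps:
A(G) = 2*G
a(T, b) = -3*T (a(T, b) = -3*(T + 0) = -3*T)
sqrt(a(-26, -184) - 3038) = sqrt(-3*(-26) - 3038) = sqrt(78 - 3038) = sqrt(-2960) = 4*I*sqrt(185)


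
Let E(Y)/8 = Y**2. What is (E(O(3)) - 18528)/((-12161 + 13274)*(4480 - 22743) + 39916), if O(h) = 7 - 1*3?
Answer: 18400/20286803 ≈ 0.00090699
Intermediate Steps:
O(h) = 4 (O(h) = 7 - 3 = 4)
E(Y) = 8*Y**2
(E(O(3)) - 18528)/((-12161 + 13274)*(4480 - 22743) + 39916) = (8*4**2 - 18528)/((-12161 + 13274)*(4480 - 22743) + 39916) = (8*16 - 18528)/(1113*(-18263) + 39916) = (128 - 18528)/(-20326719 + 39916) = -18400/(-20286803) = -18400*(-1/20286803) = 18400/20286803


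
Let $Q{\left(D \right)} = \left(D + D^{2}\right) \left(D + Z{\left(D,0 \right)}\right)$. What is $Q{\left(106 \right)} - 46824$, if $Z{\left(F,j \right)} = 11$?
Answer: $1280190$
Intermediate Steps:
$Q{\left(D \right)} = \left(11 + D\right) \left(D + D^{2}\right)$ ($Q{\left(D \right)} = \left(D + D^{2}\right) \left(D + 11\right) = \left(D + D^{2}\right) \left(11 + D\right) = \left(11 + D\right) \left(D + D^{2}\right)$)
$Q{\left(106 \right)} - 46824 = 106 \left(11 + 106^{2} + 12 \cdot 106\right) - 46824 = 106 \left(11 + 11236 + 1272\right) - 46824 = 106 \cdot 12519 - 46824 = 1327014 - 46824 = 1280190$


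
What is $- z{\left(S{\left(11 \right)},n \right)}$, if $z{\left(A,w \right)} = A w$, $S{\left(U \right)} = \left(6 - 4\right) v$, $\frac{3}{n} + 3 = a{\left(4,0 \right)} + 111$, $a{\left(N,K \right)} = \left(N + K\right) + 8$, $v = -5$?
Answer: $\frac{1}{4} \approx 0.25$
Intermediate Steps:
$a{\left(N,K \right)} = 8 + K + N$ ($a{\left(N,K \right)} = \left(K + N\right) + 8 = 8 + K + N$)
$n = \frac{1}{40}$ ($n = \frac{3}{-3 + \left(\left(8 + 0 + 4\right) + 111\right)} = \frac{3}{-3 + \left(12 + 111\right)} = \frac{3}{-3 + 123} = \frac{3}{120} = 3 \cdot \frac{1}{120} = \frac{1}{40} \approx 0.025$)
$S{\left(U \right)} = -10$ ($S{\left(U \right)} = \left(6 - 4\right) \left(-5\right) = 2 \left(-5\right) = -10$)
$- z{\left(S{\left(11 \right)},n \right)} = - \frac{-10}{40} = \left(-1\right) \left(- \frac{1}{4}\right) = \frac{1}{4}$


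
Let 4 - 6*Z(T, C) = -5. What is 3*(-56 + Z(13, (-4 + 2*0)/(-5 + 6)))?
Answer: -327/2 ≈ -163.50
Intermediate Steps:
Z(T, C) = 3/2 (Z(T, C) = 2/3 - 1/6*(-5) = 2/3 + 5/6 = 3/2)
3*(-56 + Z(13, (-4 + 2*0)/(-5 + 6))) = 3*(-56 + 3/2) = 3*(-109/2) = -327/2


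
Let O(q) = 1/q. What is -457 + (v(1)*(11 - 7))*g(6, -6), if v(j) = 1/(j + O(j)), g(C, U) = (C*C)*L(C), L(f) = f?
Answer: -25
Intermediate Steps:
g(C, U) = C**3 (g(C, U) = (C*C)*C = C**2*C = C**3)
v(j) = 1/(j + 1/j)
-457 + (v(1)*(11 - 7))*g(6, -6) = -457 + ((1/(1 + 1**2))*(11 - 7))*6**3 = -457 + ((1/(1 + 1))*4)*216 = -457 + ((1/2)*4)*216 = -457 + 2*216 = -457 + 432 = -25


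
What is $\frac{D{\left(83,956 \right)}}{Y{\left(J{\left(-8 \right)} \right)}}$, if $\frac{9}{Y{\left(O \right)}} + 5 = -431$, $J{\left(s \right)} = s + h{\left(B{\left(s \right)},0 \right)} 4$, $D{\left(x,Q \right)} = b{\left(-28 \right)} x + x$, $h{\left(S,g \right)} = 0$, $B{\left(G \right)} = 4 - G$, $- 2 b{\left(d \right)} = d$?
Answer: $- \frac{180940}{3} \approx -60313.0$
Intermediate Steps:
$b{\left(d \right)} = - \frac{d}{2}$
$D{\left(x,Q \right)} = 15 x$ ($D{\left(x,Q \right)} = \left(- \frac{1}{2}\right) \left(-28\right) x + x = 14 x + x = 15 x$)
$J{\left(s \right)} = s$ ($J{\left(s \right)} = s + 0 \cdot 4 = s + 0 = s$)
$Y{\left(O \right)} = - \frac{9}{436}$ ($Y{\left(O \right)} = \frac{9}{-5 - 431} = \frac{9}{-436} = 9 \left(- \frac{1}{436}\right) = - \frac{9}{436}$)
$\frac{D{\left(83,956 \right)}}{Y{\left(J{\left(-8 \right)} \right)}} = \frac{15 \cdot 83}{- \frac{9}{436}} = 1245 \left(- \frac{436}{9}\right) = - \frac{180940}{3}$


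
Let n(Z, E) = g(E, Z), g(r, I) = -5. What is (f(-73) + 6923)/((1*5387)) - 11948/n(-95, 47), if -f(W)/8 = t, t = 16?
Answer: 64397851/26935 ≈ 2390.9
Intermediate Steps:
n(Z, E) = -5
f(W) = -128 (f(W) = -8*16 = -128)
(f(-73) + 6923)/((1*5387)) - 11948/n(-95, 47) = (-128 + 6923)/((1*5387)) - 11948/(-5) = 6795/5387 - 11948*(-1/5) = 6795*(1/5387) + 11948/5 = 6795/5387 + 11948/5 = 64397851/26935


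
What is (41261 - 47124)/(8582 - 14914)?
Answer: 5863/6332 ≈ 0.92593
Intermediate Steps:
(41261 - 47124)/(8582 - 14914) = -5863/(-6332) = -5863*(-1/6332) = 5863/6332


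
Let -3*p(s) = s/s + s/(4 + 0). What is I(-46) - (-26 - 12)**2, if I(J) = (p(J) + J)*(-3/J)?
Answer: -133103/92 ≈ -1446.8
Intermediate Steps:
p(s) = -1/3 - s/12 (p(s) = -(s/s + s/(4 + 0))/3 = -(1 + s/4)/3 = -1/3 - s/12)
I(J) = -3*(-1/3 + 11*J/12)/J (I(J) = ((-1/3 - J/12) + J)*(-3/J) = (-1/3 + 11*J/12)*(-3/J) = -3*(-1/3 + 11*J/12)/J)
I(-46) - (-26 - 12)**2 = (-11/4 + 1/(-46)) - (-26 - 12)**2 = (-11/4 - 1/46) - 1*(-38)**2 = -255/92 - 1*1444 = -255/92 - 1444 = -133103/92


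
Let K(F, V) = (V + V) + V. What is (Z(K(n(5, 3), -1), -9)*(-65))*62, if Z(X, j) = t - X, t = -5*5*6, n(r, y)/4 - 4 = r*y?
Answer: 592410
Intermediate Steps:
n(r, y) = 16 + 4*r*y (n(r, y) = 16 + 4*(r*y) = 16 + 4*r*y)
K(F, V) = 3*V (K(F, V) = 2*V + V = 3*V)
t = -150 (t = -25*6 = -150)
Z(X, j) = -150 - X
(Z(K(n(5, 3), -1), -9)*(-65))*62 = ((-150 - 3*(-1))*(-65))*62 = ((-150 - 1*(-3))*(-65))*62 = ((-150 + 3)*(-65))*62 = -147*(-65)*62 = 9555*62 = 592410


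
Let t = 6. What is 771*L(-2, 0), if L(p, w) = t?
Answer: 4626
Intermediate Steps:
L(p, w) = 6
771*L(-2, 0) = 771*6 = 4626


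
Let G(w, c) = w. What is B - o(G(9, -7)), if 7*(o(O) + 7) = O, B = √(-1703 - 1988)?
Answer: 40/7 + I*√3691 ≈ 5.7143 + 60.754*I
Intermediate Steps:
B = I*√3691 (B = √(-3691) = I*√3691 ≈ 60.754*I)
o(O) = -7 + O/7
B - o(G(9, -7)) = I*√3691 - (-7 + (⅐)*9) = I*√3691 - (-7 + 9/7) = I*√3691 - 1*(-40/7) = I*√3691 + 40/7 = 40/7 + I*√3691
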